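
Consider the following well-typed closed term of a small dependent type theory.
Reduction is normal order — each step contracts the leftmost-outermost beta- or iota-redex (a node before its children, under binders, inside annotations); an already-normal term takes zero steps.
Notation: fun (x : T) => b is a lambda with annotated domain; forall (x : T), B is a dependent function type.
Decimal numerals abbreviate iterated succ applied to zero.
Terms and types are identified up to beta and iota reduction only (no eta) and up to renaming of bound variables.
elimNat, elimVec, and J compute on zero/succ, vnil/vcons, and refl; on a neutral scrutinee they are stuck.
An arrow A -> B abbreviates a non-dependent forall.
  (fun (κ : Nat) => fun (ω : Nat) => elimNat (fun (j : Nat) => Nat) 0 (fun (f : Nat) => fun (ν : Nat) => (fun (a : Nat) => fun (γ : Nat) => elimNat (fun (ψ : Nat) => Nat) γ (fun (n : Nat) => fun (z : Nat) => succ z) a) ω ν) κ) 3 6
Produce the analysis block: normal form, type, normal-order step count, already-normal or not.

resulting normal form:
  18
inferred type:
  Nat
steps to reach normal form (normal order): 75
already normal: no
first redex: a beta-redex


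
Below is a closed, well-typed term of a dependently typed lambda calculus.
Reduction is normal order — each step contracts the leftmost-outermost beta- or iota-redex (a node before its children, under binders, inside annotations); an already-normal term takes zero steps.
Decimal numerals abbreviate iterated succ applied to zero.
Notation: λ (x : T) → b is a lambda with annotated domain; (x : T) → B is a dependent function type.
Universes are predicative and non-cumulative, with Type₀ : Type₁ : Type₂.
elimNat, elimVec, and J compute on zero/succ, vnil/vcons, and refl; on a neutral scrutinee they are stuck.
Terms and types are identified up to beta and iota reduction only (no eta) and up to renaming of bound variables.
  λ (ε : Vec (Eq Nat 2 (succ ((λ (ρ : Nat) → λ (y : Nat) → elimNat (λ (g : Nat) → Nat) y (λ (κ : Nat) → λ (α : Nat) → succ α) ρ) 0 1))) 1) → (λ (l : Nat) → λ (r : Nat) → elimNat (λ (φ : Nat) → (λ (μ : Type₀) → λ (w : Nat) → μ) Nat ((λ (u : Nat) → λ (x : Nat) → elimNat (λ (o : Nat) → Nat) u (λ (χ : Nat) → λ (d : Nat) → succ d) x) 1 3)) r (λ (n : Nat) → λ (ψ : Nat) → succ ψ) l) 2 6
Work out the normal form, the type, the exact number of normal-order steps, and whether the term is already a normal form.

normal form:
  λ (ε : Vec (Eq Nat 2 2) 1) → 8
type:
  (ε : Vec (Eq Nat 2 2) 1) → Nat
normal-order step count: 12
term was already normal: no
first contracted redex: a beta-redex


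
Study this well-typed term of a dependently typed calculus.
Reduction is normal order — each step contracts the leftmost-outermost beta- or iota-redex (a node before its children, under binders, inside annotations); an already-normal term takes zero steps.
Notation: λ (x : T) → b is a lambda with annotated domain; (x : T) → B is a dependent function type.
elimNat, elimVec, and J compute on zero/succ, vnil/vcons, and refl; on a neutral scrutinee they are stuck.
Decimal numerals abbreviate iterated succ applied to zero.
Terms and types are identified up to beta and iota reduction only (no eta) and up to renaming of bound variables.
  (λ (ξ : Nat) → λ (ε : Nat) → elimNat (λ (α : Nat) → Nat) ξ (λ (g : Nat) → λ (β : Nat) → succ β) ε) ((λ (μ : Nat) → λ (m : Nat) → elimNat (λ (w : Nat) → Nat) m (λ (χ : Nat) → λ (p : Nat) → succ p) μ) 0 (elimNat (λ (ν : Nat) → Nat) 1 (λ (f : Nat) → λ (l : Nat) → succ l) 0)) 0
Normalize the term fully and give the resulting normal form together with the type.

normal form:
  1
type:
  Nat
observation: the term reaches its normal form after 7 normal-order steps.


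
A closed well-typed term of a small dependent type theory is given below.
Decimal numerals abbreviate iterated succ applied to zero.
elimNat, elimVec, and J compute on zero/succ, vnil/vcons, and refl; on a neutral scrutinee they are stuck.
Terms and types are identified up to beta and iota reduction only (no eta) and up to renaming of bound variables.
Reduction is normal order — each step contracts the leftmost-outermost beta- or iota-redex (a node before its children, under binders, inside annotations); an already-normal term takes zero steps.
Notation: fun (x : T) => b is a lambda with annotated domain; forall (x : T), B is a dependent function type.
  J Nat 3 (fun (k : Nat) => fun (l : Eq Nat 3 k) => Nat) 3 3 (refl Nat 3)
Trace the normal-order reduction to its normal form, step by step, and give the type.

normal-order reduction sequence:
  J Nat 3 (fun (k : Nat) => fun (l : Eq Nat 3 k) => Nat) 3 3 (refl Nat 3)
  ~> 3
inferred type:
  Nat


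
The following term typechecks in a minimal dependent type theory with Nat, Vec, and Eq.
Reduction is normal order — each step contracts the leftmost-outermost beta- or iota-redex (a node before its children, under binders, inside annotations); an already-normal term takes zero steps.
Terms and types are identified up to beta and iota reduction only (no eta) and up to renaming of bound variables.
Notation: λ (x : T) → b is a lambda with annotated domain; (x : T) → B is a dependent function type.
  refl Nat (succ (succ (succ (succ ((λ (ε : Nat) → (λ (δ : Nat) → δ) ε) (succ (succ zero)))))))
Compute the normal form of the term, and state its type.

resulting normal form:
  refl Nat (succ (succ (succ (succ (succ (succ zero))))))
the term's type:
  Eq Nat (succ (succ (succ (succ (succ (succ zero)))))) (succ (succ (succ (succ (succ (succ zero))))))
observation: the leftmost-outermost redex is a beta-redex, and normalization takes 2 steps.


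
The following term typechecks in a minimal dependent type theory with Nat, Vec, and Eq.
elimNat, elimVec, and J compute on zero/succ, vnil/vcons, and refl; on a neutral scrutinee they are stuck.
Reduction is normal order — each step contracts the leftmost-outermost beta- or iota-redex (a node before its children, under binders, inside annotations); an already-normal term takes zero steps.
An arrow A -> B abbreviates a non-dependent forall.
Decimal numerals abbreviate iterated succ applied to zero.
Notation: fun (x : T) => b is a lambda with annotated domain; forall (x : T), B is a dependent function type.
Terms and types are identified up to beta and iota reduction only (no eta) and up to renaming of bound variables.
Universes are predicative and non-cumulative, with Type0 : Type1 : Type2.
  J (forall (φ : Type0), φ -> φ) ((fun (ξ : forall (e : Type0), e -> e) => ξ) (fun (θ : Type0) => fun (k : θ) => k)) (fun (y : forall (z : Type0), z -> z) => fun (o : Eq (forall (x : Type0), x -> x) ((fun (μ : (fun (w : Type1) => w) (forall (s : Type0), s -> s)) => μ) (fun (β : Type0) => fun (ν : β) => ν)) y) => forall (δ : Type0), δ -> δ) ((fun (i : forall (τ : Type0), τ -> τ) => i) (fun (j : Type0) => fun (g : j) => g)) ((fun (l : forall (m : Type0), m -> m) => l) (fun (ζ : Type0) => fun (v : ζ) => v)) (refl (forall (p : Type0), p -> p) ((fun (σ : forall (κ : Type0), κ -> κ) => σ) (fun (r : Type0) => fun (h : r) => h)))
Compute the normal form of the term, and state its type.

reduced normal form:
  fun (φ : Type0) => fun (ξ : φ) => ξ
the term's type:
  forall (φ : Type0), φ -> φ
observation: 2 normal-order steps separate the term from its normal form.


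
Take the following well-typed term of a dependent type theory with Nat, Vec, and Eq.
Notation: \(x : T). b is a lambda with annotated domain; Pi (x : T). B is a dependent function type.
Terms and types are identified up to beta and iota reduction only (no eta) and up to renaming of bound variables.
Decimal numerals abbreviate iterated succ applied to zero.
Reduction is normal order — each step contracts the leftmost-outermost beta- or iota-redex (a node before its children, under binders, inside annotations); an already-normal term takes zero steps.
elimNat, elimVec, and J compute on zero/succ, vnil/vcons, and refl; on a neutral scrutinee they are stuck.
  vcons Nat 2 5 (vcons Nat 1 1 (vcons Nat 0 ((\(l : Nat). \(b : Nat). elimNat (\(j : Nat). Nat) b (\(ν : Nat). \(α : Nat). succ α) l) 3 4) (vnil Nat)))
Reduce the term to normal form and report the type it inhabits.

resulting normal form:
  vcons Nat 2 5 (vcons Nat 1 1 (vcons Nat 0 7 (vnil Nat)))
the term's type:
  Vec Nat 3


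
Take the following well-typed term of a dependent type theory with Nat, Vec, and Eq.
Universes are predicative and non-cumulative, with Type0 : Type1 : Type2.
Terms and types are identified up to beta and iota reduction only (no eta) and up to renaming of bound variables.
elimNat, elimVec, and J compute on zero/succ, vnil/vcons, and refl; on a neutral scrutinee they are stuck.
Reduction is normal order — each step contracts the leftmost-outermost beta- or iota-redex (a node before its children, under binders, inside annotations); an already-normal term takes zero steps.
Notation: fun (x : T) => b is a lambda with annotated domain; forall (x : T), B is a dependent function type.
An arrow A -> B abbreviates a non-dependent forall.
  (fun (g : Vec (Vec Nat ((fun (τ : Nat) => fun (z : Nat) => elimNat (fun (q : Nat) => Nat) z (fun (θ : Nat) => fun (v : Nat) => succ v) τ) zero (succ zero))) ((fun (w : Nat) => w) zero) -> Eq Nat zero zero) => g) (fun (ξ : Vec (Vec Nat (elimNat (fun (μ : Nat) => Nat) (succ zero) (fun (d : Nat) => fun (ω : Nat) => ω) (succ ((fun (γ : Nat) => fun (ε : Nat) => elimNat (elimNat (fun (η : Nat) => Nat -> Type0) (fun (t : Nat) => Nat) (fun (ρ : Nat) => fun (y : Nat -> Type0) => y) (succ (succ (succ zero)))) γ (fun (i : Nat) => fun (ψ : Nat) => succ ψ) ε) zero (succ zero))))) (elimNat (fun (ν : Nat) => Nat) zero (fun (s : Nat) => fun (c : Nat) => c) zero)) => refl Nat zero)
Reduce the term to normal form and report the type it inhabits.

resulting normal form:
  fun (g : Vec (Vec Nat (succ zero)) zero) => refl Nat zero
inferred type:
  Vec (Vec Nat (succ zero)) zero -> Eq Nat zero zero
observation: the leftmost-outermost redex is a beta-redex, and normalization takes 15 steps.


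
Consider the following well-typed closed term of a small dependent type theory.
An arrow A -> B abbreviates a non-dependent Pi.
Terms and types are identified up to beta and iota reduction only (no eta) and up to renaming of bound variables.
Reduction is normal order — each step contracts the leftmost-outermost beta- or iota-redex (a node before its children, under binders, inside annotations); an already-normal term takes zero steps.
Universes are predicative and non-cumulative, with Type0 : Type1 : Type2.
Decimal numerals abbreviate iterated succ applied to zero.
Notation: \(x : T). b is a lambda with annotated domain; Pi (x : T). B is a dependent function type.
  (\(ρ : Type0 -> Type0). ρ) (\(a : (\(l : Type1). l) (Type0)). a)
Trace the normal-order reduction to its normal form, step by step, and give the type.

normal-order reduction sequence:
  (\(ρ : Type0 -> Type0). ρ) (\(a : (\(l : Type1). l) (Type0)). a)
  ~> \(ρ : (\(a : Type1). a) (Type0)). ρ
  ~> \(ρ : Type0). ρ
the term's type:
  Type0 -> Type0


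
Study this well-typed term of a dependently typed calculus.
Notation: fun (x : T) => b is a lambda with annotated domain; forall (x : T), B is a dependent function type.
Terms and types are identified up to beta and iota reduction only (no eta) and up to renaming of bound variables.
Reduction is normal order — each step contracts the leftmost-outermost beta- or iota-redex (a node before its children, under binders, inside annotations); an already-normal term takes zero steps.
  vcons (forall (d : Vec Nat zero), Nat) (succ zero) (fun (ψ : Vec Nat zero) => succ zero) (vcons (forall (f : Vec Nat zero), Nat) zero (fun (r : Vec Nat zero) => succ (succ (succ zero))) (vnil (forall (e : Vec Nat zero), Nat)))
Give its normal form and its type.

normal form:
  vcons (forall (d : Vec Nat zero), Nat) (succ zero) (fun (ψ : Vec Nat zero) => succ zero) (vcons (forall (f : Vec Nat zero), Nat) zero (fun (r : Vec Nat zero) => succ (succ (succ zero))) (vnil (forall (e : Vec Nat zero), Nat)))
inferred type:
  Vec (forall (d : Vec Nat zero), Nat) (succ (succ zero))


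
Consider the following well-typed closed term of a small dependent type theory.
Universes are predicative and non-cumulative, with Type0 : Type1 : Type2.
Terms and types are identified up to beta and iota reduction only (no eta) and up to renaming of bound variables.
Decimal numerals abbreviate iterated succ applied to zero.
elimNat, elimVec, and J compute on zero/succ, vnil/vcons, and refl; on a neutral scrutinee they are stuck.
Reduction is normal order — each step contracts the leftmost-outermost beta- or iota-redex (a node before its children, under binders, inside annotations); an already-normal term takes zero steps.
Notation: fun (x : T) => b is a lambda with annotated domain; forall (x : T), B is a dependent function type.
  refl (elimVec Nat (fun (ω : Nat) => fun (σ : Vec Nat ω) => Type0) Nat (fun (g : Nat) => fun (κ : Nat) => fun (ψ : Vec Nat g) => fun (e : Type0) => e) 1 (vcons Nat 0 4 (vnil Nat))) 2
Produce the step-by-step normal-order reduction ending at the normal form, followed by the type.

normal-order reduction sequence:
  refl (elimVec Nat (fun (ω : Nat) => fun (σ : Vec Nat ω) => Type0) Nat (fun (g : Nat) => fun (κ : Nat) => fun (ψ : Vec Nat g) => fun (e : Type0) => e) 1 (vcons Nat 0 4 (vnil Nat))) 2
  ~> refl ((fun (ω : Nat) => fun (σ : Nat) => fun (g : Vec Nat ω) => fun (κ : Type0) => κ) 0 4 (vnil Nat) (elimVec Nat (fun (ψ : Nat) => fun (e : Vec Nat ψ) => Type0) Nat (fun (r : Nat) => fun (a : Nat) => fun (m : Vec Nat r) => fun (φ : Type0) => φ) 0 (vnil Nat))) 2
  ~> refl ((fun (ω : Nat) => fun (σ : Vec Nat 0) => fun (g : Type0) => g) 4 (vnil Nat) (elimVec Nat (fun (κ : Nat) => fun (ψ : Vec Nat κ) => Type0) Nat (fun (e : Nat) => fun (r : Nat) => fun (a : Vec Nat e) => fun (m : Type0) => m) 0 (vnil Nat))) 2
  ~> refl ((fun (ω : Vec Nat 0) => fun (σ : Type0) => σ) (vnil Nat) (elimVec Nat (fun (g : Nat) => fun (κ : Vec Nat g) => Type0) Nat (fun (ψ : Nat) => fun (e : Nat) => fun (r : Vec Nat ψ) => fun (a : Type0) => a) 0 (vnil Nat))) 2
  ~> refl ((fun (ω : Type0) => ω) (elimVec Nat (fun (σ : Nat) => fun (g : Vec Nat σ) => Type0) Nat (fun (κ : Nat) => fun (ψ : Nat) => fun (e : Vec Nat κ) => fun (r : Type0) => r) 0 (vnil Nat))) 2
  ~> refl (elimVec Nat (fun (ω : Nat) => fun (σ : Vec Nat ω) => Type0) Nat (fun (g : Nat) => fun (κ : Nat) => fun (ψ : Vec Nat g) => fun (e : Type0) => e) 0 (vnil Nat)) 2
  ~> refl Nat 2
type:
  Eq Nat 2 2


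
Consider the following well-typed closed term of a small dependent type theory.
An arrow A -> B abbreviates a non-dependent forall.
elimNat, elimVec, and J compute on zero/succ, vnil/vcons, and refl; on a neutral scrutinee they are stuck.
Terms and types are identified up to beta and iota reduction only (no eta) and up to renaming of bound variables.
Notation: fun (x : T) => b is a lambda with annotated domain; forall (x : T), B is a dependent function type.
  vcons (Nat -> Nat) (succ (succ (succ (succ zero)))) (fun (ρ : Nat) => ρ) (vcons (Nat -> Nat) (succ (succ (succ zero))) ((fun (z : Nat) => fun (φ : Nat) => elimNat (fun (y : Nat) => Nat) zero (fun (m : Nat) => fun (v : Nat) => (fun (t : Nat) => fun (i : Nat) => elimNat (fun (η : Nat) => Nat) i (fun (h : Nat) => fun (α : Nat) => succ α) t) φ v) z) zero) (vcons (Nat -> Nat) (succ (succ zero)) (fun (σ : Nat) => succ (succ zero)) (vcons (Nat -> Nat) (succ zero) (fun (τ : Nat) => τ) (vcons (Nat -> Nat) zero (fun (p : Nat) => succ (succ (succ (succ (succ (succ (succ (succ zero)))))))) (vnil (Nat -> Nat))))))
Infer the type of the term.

the term's type:
  Vec (Nat -> Nat) (succ (succ (succ (succ (succ zero)))))


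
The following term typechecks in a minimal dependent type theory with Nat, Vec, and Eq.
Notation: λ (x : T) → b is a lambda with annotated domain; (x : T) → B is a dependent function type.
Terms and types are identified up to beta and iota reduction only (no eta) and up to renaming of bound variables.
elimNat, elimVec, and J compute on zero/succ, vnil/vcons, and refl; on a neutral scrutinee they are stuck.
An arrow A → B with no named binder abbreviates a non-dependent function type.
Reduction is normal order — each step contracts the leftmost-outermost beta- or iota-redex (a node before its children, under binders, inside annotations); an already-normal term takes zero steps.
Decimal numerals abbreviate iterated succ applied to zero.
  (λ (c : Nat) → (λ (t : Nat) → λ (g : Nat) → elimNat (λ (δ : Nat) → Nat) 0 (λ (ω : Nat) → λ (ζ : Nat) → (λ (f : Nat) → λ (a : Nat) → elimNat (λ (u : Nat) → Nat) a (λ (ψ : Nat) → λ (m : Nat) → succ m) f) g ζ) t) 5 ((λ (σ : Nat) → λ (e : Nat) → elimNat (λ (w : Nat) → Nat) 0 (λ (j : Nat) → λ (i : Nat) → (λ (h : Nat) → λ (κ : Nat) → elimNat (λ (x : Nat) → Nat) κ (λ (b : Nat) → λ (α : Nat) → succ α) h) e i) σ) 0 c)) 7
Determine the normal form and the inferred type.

reduced normal form:
  0
the term's type:
  Nat


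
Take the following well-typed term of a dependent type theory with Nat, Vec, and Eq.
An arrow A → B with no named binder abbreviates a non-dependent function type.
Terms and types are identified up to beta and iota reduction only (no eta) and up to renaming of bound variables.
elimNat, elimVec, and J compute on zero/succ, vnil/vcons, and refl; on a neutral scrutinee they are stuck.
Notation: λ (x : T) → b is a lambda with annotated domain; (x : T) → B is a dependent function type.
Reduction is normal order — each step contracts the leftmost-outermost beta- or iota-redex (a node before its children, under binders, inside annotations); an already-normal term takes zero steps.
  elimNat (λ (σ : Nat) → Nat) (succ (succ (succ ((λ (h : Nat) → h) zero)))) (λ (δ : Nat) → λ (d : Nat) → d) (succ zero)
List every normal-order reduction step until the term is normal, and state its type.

reduction (normal order):
  elimNat (λ (σ : Nat) → Nat) (succ (succ (succ ((λ (h : Nat) → h) zero)))) (λ (δ : Nat) → λ (d : Nat) → d) (succ zero)
  ~> (λ (σ : Nat) → λ (h : Nat) → h) zero (elimNat (λ (δ : Nat) → Nat) (succ (succ (succ ((λ (d : Nat) → d) zero)))) (λ (f : Nat) → λ (j : Nat) → j) zero)
  ~> (λ (σ : Nat) → σ) (elimNat (λ (h : Nat) → Nat) (succ (succ (succ ((λ (δ : Nat) → δ) zero)))) (λ (d : Nat) → λ (f : Nat) → f) zero)
  ~> elimNat (λ (σ : Nat) → Nat) (succ (succ (succ ((λ (h : Nat) → h) zero)))) (λ (δ : Nat) → λ (d : Nat) → d) zero
  ~> succ (succ (succ ((λ (σ : Nat) → σ) zero)))
  ~> succ (succ (succ zero))
inferred type:
  Nat


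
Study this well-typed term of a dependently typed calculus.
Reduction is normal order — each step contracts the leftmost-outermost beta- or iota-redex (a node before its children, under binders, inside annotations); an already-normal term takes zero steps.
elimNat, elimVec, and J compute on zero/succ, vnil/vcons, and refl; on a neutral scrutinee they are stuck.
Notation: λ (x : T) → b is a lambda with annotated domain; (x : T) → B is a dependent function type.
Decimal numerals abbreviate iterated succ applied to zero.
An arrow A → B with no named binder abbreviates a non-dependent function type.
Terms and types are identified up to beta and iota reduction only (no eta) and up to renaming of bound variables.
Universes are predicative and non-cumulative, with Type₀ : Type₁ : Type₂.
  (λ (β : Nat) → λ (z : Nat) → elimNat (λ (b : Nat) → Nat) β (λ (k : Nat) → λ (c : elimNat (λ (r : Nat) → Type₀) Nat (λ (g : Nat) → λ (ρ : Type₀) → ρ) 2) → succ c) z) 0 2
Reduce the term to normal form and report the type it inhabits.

normal form:
  2
type:
  Nat


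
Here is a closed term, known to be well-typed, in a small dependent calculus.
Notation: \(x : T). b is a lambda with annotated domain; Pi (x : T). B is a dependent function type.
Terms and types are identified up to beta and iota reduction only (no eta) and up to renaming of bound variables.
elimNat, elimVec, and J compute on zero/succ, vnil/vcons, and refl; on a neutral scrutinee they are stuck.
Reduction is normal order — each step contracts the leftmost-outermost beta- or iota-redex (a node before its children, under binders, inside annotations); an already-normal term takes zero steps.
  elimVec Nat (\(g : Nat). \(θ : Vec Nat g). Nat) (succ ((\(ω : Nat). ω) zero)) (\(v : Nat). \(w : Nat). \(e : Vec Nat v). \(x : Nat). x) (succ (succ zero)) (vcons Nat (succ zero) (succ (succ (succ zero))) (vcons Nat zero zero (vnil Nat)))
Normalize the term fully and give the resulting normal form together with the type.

reduced normal form:
  succ zero
inferred type:
  Nat


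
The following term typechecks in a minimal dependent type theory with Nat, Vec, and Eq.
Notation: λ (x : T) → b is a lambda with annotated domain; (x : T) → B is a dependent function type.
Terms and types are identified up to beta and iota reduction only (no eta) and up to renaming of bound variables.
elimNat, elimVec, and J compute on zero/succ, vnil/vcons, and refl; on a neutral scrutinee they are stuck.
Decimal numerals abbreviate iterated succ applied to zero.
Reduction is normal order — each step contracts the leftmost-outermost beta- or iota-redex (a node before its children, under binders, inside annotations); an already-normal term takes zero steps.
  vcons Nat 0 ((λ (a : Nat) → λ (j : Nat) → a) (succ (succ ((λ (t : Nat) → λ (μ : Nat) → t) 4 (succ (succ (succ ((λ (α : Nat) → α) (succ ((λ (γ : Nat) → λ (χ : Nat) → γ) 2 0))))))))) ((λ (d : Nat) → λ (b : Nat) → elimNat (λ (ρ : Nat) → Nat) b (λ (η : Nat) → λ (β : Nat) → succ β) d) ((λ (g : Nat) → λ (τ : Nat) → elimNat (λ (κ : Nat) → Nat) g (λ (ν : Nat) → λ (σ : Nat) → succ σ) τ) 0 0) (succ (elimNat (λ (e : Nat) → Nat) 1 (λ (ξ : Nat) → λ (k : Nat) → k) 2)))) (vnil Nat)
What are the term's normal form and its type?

reduced normal form:
  vcons Nat 0 6 (vnil Nat)
type:
  Vec Nat 1
observation: 4 normal-order steps separate the term from its normal form.


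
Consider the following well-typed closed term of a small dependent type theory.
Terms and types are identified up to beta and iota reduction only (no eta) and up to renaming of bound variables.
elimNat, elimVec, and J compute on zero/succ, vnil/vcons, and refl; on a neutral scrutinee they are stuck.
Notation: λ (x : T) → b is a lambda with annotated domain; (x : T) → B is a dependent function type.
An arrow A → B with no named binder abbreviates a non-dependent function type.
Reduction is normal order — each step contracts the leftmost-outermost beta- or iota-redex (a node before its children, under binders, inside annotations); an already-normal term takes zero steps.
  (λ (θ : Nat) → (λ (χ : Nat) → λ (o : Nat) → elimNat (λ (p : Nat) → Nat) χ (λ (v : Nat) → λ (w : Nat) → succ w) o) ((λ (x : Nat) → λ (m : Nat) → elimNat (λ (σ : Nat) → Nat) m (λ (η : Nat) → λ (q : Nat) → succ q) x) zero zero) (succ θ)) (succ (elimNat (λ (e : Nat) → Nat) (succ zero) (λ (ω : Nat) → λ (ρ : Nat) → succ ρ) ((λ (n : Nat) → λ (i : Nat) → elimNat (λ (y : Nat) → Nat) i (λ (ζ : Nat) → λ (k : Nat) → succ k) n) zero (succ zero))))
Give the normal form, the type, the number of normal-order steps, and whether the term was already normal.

resulting normal form:
  succ (succ (succ (succ zero)))
type:
  Nat
normal-order step count: 26
started in normal form: no
first redex: a beta-redex


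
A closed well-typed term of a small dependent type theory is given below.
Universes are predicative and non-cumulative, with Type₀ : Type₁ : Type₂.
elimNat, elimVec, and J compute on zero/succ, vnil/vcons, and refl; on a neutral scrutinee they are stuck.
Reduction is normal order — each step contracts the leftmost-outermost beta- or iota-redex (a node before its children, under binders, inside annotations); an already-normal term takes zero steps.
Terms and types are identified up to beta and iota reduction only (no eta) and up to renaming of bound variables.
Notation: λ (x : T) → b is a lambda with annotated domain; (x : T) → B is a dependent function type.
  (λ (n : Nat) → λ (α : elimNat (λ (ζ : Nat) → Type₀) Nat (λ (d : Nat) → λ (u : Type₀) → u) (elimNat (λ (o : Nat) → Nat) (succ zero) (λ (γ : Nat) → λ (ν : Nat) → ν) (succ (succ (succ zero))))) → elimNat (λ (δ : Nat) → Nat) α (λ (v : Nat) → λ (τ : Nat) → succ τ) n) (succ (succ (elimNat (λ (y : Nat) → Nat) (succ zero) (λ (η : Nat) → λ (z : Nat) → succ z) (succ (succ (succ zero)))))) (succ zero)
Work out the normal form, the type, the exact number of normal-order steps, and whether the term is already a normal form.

resulting normal form:
  succ (succ (succ (succ (succ (succ (succ zero))))))
inferred type:
  Nat
normal-order step count: 31
term was already normal: no
first contracted redex: a beta-redex


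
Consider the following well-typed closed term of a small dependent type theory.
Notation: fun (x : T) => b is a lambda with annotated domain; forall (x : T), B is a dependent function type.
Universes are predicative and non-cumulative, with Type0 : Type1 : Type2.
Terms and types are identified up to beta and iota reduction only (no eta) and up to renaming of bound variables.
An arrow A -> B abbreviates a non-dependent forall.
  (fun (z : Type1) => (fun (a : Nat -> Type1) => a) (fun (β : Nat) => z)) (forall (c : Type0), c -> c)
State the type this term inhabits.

the term's type:
  Nat -> Type1


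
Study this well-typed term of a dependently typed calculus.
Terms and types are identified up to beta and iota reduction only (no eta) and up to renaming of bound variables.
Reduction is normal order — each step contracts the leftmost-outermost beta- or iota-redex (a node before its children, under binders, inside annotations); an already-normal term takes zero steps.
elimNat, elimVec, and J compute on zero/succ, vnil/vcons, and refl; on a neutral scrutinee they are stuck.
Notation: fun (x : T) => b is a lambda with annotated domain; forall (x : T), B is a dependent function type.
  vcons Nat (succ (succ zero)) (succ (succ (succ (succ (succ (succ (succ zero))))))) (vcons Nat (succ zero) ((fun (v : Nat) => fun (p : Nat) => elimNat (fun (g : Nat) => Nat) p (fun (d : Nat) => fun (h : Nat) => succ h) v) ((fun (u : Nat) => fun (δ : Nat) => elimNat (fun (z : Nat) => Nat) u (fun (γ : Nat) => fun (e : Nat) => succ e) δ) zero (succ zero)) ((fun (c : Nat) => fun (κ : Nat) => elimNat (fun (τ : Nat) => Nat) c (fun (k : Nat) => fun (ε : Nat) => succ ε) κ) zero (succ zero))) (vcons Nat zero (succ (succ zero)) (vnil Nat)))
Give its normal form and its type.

resulting normal form:
  vcons Nat (succ (succ zero)) (succ (succ (succ (succ (succ (succ (succ zero))))))) (vcons Nat (succ zero) (succ (succ zero)) (vcons Nat zero (succ (succ zero)) (vnil Nat)))
the term's type:
  Vec Nat (succ (succ (succ zero)))
observation: the first redex contracted is a beta-redex; the normal form is reached in 18 normal-order steps.


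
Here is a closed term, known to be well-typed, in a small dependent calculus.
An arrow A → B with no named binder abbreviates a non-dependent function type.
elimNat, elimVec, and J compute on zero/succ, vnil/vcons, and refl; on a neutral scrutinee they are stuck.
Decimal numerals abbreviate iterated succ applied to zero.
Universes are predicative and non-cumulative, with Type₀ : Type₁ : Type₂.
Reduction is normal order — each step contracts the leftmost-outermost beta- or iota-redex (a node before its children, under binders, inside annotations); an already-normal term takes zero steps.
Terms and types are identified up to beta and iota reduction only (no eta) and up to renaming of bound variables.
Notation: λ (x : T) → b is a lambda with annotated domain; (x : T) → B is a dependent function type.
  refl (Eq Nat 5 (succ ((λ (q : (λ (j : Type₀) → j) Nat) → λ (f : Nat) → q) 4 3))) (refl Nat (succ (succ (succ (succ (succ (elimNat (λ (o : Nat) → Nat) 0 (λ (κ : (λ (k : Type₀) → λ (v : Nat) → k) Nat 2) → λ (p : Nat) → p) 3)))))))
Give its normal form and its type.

reduced normal form:
  refl (Eq Nat 5 5) (refl Nat 5)
type:
  Eq (Eq Nat 5 5) (refl Nat 5) (refl Nat 5)


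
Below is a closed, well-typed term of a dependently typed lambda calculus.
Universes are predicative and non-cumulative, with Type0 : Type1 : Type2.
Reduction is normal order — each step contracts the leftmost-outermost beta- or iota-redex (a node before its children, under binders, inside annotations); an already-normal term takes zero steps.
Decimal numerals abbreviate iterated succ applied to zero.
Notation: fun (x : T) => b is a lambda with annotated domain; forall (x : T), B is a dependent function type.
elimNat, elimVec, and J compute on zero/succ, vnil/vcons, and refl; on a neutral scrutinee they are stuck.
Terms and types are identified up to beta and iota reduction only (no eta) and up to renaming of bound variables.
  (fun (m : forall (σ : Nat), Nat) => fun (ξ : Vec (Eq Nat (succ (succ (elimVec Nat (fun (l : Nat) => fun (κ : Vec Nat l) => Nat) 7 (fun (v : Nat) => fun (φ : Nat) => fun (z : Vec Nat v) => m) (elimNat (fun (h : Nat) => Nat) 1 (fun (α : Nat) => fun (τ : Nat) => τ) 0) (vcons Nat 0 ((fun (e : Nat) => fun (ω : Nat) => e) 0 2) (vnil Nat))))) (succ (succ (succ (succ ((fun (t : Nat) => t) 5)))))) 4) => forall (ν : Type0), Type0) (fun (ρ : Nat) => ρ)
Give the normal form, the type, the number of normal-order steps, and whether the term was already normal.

resulting normal form:
  fun (m : Vec (Eq Nat 9 9) 4) => forall (σ : Type0), Type0
inferred type:
  forall (m : Vec (Eq Nat 9 9) 4), Type1
normal-order step count: 8
already normal: no
first redex: a beta-redex


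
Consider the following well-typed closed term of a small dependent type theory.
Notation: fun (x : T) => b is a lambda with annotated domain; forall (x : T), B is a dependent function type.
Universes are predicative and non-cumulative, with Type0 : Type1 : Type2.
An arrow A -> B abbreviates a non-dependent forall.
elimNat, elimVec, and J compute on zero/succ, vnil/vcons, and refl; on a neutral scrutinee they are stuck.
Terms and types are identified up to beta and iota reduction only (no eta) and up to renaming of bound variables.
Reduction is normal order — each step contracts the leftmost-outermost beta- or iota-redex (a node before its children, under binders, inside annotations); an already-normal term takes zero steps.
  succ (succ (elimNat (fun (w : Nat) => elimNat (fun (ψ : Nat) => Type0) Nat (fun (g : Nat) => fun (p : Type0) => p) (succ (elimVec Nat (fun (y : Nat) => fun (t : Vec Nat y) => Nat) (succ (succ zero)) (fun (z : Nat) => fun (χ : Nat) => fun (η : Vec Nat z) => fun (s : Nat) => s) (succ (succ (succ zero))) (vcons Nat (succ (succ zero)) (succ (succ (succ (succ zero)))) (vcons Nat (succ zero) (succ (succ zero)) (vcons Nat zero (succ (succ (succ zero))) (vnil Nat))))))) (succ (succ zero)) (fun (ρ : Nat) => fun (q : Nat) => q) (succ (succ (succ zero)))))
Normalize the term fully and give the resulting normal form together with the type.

normal form:
  succ (succ (succ (succ zero)))
type:
  Nat
observation: 10 normal-order steps separate the term from its normal form.


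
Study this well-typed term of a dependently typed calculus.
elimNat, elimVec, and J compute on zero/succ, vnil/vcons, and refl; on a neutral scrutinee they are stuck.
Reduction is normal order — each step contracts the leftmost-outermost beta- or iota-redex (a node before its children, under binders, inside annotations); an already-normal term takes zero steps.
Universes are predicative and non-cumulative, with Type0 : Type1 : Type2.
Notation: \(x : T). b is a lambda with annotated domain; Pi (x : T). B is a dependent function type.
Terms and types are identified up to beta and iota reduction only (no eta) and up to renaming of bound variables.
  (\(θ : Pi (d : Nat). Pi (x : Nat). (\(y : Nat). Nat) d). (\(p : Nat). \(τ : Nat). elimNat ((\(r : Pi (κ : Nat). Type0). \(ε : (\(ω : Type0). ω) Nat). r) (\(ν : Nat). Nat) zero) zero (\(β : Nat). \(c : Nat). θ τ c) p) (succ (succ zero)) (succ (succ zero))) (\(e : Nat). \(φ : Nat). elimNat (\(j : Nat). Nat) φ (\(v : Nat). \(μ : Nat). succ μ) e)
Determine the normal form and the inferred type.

resulting normal form:
  succ (succ (succ (succ zero)))
inferred type:
  Nat


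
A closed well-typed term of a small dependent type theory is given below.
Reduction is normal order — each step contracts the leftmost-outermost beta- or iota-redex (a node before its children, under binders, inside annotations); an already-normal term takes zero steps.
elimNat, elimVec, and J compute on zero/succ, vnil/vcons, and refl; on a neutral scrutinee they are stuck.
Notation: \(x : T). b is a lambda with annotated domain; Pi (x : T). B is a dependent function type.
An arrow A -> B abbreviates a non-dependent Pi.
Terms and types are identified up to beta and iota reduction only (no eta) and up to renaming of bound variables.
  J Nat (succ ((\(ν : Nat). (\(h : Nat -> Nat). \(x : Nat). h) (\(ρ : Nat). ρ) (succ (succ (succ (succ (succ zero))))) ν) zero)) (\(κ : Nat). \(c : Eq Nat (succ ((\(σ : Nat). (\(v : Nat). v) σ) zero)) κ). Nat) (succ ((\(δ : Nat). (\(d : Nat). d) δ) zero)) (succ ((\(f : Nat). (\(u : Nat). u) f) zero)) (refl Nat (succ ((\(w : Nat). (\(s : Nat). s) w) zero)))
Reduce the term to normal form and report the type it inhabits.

reduced normal form:
  succ zero
the term's type:
  Nat


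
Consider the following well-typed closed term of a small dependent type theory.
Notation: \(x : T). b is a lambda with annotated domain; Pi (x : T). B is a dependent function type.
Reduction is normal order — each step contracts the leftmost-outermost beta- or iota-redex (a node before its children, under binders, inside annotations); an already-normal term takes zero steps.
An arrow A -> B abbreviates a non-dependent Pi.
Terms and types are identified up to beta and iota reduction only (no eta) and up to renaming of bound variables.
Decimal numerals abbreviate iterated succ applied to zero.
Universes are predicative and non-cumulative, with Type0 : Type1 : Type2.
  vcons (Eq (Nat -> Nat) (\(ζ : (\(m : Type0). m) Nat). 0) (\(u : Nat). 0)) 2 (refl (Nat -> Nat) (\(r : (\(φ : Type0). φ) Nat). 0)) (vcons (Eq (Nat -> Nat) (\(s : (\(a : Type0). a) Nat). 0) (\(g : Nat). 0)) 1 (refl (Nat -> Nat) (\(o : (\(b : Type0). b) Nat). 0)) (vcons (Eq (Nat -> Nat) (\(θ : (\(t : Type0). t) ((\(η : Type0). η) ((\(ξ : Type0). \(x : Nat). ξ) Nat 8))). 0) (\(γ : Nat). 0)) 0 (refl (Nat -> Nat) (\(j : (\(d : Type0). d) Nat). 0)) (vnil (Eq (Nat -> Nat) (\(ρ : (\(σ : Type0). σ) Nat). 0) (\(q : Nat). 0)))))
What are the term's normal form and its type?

normal form:
  vcons (Eq (Nat -> Nat) (\(ζ : Nat). 0) (\(m : Nat). 0)) 2 (refl (Nat -> Nat) (\(u : Nat). 0)) (vcons (Eq (Nat -> Nat) (\(r : Nat). 0) (\(φ : Nat). 0)) 1 (refl (Nat -> Nat) (\(s : Nat). 0)) (vcons (Eq (Nat -> Nat) (\(a : Nat). 0) (\(g : Nat). 0)) 0 (refl (Nat -> Nat) (\(o : Nat). 0)) (vnil (Eq (Nat -> Nat) (\(b : Nat). 0) (\(θ : Nat). 0)))))
inferred type:
  Vec (Eq (Nat -> Nat) (\(ζ : Nat). 0) (\(m : Nat). 0)) 3


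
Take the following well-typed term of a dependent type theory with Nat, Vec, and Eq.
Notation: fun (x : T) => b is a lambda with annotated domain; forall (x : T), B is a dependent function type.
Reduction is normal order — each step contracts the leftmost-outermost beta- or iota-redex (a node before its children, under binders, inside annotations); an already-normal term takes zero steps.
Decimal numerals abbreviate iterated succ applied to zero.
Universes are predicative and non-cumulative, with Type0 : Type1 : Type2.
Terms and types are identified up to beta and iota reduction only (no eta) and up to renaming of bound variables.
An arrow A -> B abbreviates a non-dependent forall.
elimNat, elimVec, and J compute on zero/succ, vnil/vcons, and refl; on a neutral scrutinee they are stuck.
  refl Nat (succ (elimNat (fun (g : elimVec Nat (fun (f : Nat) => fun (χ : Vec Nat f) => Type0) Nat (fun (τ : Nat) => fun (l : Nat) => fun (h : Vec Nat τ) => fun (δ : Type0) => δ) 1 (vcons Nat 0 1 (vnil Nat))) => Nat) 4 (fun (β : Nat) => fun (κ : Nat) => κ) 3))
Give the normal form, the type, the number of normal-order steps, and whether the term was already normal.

resulting normal form:
  refl Nat 5
inferred type:
  Eq Nat 5 5
normal-order step count: 10
term was already normal: no
first contracted redex: an elimNat iota-redex


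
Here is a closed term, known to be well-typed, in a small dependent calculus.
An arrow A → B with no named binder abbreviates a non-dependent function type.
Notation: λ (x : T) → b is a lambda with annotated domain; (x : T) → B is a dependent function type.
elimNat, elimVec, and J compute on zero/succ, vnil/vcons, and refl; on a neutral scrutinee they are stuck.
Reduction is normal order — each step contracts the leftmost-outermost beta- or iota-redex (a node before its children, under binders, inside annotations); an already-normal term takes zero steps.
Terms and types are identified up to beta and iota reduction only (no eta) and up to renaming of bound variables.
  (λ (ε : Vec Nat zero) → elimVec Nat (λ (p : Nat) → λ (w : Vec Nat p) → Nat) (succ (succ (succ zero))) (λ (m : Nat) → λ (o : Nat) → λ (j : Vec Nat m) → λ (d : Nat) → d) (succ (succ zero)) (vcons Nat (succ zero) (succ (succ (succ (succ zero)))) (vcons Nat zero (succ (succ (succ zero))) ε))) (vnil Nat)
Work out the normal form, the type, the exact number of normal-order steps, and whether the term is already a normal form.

resulting normal form:
  succ (succ (succ zero))
type:
  Nat
reduction steps (normal order): 12
term was already normal: no
first redex: a beta-redex


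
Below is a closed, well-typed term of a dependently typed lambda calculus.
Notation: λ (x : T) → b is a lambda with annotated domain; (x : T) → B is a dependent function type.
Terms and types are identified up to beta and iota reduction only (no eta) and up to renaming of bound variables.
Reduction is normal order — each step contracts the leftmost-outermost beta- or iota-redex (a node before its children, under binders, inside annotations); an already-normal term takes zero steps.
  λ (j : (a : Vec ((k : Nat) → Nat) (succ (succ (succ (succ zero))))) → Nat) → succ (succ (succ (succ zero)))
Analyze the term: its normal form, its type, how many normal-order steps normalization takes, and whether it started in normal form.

reduced normal form:
  λ (j : (a : Vec ((k : Nat) → Nat) (succ (succ (succ (succ zero))))) → Nat) → succ (succ (succ (succ zero)))
the term's type:
  (j : (a : Vec ((k : Nat) → Nat) (succ (succ (succ (succ zero))))) → Nat) → Nat
normal-order step count: 0
started in normal form: yes


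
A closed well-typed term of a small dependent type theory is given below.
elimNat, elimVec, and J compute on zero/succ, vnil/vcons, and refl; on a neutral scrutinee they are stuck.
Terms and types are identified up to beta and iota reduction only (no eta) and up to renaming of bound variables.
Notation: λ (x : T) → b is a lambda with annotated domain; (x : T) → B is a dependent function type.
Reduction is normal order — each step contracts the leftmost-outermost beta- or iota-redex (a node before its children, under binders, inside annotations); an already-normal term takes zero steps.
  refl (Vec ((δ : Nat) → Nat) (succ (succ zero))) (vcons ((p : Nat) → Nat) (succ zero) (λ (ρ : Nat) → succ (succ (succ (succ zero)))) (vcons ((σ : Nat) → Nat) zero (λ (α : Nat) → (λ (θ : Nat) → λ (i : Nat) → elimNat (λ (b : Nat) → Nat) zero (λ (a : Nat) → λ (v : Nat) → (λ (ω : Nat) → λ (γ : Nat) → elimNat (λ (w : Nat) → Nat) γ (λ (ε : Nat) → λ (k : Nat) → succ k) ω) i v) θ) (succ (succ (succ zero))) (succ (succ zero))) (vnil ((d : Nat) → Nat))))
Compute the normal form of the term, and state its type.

resulting normal form:
  refl (Vec ((δ : Nat) → Nat) (succ (succ zero))) (vcons ((p : Nat) → Nat) (succ zero) (λ (ρ : Nat) → succ (succ (succ (succ zero)))) (vcons ((σ : Nat) → Nat) zero (λ (α : Nat) → succ (succ (succ (succ (succ (succ zero)))))) (vnil ((θ : Nat) → Nat))))
inferred type:
  Eq (Vec ((δ : Nat) → Nat) (succ (succ zero))) (vcons ((p : Nat) → Nat) (succ zero) (λ (ρ : Nat) → succ (succ (succ (succ zero)))) (vcons ((σ : Nat) → Nat) zero (λ (α : Nat) → succ (succ (succ (succ (succ (succ zero)))))) (vnil ((θ : Nat) → Nat)))) (vcons ((i : Nat) → Nat) (succ zero) (λ (b : Nat) → succ (succ (succ (succ zero)))) (vcons ((a : Nat) → Nat) zero (λ (v : Nat) → succ (succ (succ (succ (succ (succ zero)))))) (vnil ((ω : Nat) → Nat))))
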